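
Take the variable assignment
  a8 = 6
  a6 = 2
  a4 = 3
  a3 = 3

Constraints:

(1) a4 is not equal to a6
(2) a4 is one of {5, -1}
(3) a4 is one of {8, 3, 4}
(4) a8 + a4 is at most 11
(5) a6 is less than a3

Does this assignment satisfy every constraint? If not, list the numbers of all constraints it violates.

(1) a4 = 3, a6 = 2; distinct  holds
(2) a4 = 3 is not in {5, -1}  fails
(3) a4 = 3 is in {8, 3, 4}  holds
(4) a8 + a4 = 6 + 3 = 9; 9 ≤ 11  holds
(5) a6 = 2, a3 = 3; 2 < 3  holds

The assignment fails constraint 2.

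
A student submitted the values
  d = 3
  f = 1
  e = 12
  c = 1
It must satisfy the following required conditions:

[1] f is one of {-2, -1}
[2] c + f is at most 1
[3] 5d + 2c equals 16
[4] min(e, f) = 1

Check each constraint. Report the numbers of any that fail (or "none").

The assignment fails constraints 1, 2, and 3.

[1] f = 1 is not in {-2, -1} — fails.
[2] c + f = 1 + 1 = 2; 2 > 1, bound 1 not met — fails.
[3] 5d + 2c = 5(3) + 2(1) = 17, not 16 — fails.
[4] min(12, 1) = 1 — holds.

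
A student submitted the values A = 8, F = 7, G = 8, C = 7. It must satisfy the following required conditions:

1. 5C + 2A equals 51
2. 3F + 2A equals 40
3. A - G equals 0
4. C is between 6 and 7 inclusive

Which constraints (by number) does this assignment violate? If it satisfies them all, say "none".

1. 5C + 2A = 5(7) + 2(8) = 51 — OK.
2. 3F + 2A = 3(7) + 2(8) = 37, not 40 — violated.
3. A - G = 8 - 8 = 0 — OK.
4. C = 7 lies in [6, 7] — OK.

No — constraint 2 is not satisfied.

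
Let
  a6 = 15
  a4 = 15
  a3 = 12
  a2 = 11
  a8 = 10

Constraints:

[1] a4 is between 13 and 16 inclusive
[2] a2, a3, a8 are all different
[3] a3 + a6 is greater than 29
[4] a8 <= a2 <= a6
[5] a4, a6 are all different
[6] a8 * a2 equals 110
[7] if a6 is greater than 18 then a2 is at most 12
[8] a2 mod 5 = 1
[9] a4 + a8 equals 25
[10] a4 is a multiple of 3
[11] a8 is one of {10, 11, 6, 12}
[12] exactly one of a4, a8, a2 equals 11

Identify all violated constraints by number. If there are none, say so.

[1] a4 = 15 lies in [13, 16] — satisfied.
[2] values 11, 12, 10 are pairwise distinct — satisfied.
[3] a3 + a6 = 12 + 15 = 27; 27 ≤ 29, bound 29 not met — violated.
[4] values 10 <= 11 <= 15 — satisfied.
[5] a4 = a6 = 15, not all different — violated.
[6] a8 * a2 = 10 * 11 = 110 — satisfied.
[7] a6 = 15, not > 18; antecedent false, conditional vacuously true — satisfied.
[8] 11 mod 5 = 1 — satisfied.
[9] a4 + a8 = 15 + 10 = 25 — satisfied.
[10] 15 / 3 = 5, so 3 divides 15 — satisfied.
[11] a8 = 10 is in {10, 11, 6, 12} — satisfied.
[12] a4=15, a8=10, a2=11; 1 of them equals 11 — satisfied.

Violated: 3 and 5.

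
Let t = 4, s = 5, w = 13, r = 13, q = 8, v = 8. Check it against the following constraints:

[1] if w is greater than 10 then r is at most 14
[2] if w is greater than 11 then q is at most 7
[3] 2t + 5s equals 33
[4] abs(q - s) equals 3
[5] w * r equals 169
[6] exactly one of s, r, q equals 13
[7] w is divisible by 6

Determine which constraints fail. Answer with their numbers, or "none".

[1] w = 13 > 10, so we need r ≤ 14; r = 13 ≤ 14 — OK.
[2] w = 13 > 11, so we need q ≤ 7; but q = 8 > 7 — violated.
[3] 2t + 5s = 2(4) + 5(5) = 33 — OK.
[4] abs(8 - 5) = 3 — OK.
[5] w * r = 13 * 13 = 169 — OK.
[6] s=5, r=13, q=8; 1 of them equals 13 — OK.
[7] 13 = 6*2 + 1, so 6 does not divide 13 — violated.

No — constraints 2 and 7 are not satisfied.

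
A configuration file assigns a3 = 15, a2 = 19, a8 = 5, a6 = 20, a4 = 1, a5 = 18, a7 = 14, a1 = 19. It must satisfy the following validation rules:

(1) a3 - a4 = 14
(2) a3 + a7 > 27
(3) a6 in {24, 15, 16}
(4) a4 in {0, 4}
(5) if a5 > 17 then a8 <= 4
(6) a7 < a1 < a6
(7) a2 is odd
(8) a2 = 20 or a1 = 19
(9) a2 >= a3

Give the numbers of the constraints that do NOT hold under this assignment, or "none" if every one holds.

(1) a3 - a4 = 15 - 1 = 14  OK
(2) a3 + a7 = 15 + 14 = 29; 29 > 27  OK
(3) a6 = 20 is not in {24, 15, 16}  FAIL
(4) a4 = 1 is not in {0, 4}  FAIL
(5) a5 = 18 > 17, so we need a8 ≤ 4; but a8 = 5 > 4  FAIL
(6) values 14 < 19 < 20  OK
(7) a2 = 19 is odd  OK
(8) a2 = 19 ≠ 20, but a1 = 19 = 19 (second disjunct)  OK
(9) a2 = 19, a3 = 15; 19 ≥ 15  OK

No — constraints 3, 4, and 5 are not satisfied.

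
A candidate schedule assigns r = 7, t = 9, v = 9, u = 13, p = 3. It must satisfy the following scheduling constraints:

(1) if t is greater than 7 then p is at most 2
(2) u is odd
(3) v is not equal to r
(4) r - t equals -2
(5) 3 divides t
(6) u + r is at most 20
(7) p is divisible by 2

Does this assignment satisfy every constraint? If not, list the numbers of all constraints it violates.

(1) t = 9 > 7, so we need p ≤ 2; but p = 3 > 2 — violated.
(2) u = 13 is odd — OK.
(3) v = 9, r = 7; distinct — OK.
(4) r - t = 7 - 9 = -2 — OK.
(5) 9 / 3 = 3, so 3 divides 9 — OK.
(6) u + r = 13 + 7 = 20; 20 ≤ 20 — OK.
(7) 3 = 2*1 + 1, so 2 does not divide 3 — violated.

No — constraints 1 and 7 are not satisfied.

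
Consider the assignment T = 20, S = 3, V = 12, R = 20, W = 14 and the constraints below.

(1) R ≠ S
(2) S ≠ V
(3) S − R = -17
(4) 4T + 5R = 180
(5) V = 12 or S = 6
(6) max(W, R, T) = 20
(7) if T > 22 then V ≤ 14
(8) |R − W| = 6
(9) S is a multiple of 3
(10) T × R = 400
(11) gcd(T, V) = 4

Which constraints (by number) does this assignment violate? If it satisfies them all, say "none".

(1) R = 20, S = 3; distinct — holds.
(2) S = 3, V = 12; distinct — holds.
(3) S − R = 3 − 20 = -17 — holds.
(4) 4T + 5R = 4(20) + 5(20) = 180 — holds.
(5) V = 12 = 12 (first disjunct) — holds.
(6) max(14, 20, 20) = 20 — holds.
(7) T = 20, not > 22; antecedent false, conditional vacuously true — holds.
(8) |20 − 14| = 6 — holds.
(9) 3 / 3 = 1, so 3 divides 3 — holds.
(10) T × R = 20 × 20 = 400 — holds.
(11) gcd(20, 12) = 4 — holds.

Yes — all constraints hold.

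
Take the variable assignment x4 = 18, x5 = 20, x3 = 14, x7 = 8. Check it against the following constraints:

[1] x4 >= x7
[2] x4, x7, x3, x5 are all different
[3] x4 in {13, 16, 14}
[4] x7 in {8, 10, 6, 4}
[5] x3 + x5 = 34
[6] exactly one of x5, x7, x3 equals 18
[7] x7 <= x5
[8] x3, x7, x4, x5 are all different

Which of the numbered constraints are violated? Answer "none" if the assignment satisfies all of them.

No — constraints 3, 6 are not satisfied.

[1] x4 = 18, x7 = 8; 18 ≥ 8  ✓
[2] values 18, 8, 14, 20 are pairwise distinct  ✓
[3] x4 = 18 is not in {13, 16, 14}  ✗
[4] x7 = 8 is in {8, 10, 6, 4}  ✓
[5] x3 + x5 = 14 + 20 = 34  ✓
[6] x5=20, x7=8, x3=14; 0 of them equal 18, not exactly one  ✗
[7] x7 = 8, x5 = 20; 8 ≤ 20  ✓
[8] values 14, 8, 18, 20 are pairwise distinct  ✓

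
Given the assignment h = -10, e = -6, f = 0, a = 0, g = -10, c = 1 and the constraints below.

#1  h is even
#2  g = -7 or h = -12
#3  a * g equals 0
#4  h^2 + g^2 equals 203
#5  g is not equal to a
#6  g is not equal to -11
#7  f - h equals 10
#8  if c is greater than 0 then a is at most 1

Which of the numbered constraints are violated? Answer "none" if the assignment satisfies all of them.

#1 h = -10 is even — satisfied.
#2 g = -10 ≠ -7 and h = -10 ≠ -12; both disjuncts false — violated.
#3 a * g = 0 * (-10) = 0 — satisfied.
#4 h^2 + g^2 = (-10)^2 + (-10)^2 = 100 + 100 = 200, not 203 — violated.
#5 g = -10, a = 0; distinct — satisfied.
#6 g = -10, and -10 ≠ -11 — satisfied.
#7 f - h = 0 - (-10) = 10 — satisfied.
#8 c = 1 > 0, so we need a ≤ 1; a = 0 ≤ 1 — satisfied.

No — constraints 2 and 4 are not satisfied.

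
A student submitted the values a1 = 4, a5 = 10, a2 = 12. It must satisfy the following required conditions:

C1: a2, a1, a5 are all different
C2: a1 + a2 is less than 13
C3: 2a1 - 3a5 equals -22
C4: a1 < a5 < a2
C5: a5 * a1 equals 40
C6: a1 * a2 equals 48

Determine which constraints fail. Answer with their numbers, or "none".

C1: values 12, 4, 10 are pairwise distinct — OK.
C2: a1 + a2 = 4 + 12 = 16; 16 ≥ 13, bound 13 not met — violated.
C3: 2a1 - 3a5 = 2(4) - 3(10) = -22 — OK.
C4: values 4 < 10 < 12 — OK.
C5: a5 * a1 = 10 * 4 = 40 — OK.
C6: a1 * a2 = 4 * 12 = 48 — OK.

Constraint 2 is violated.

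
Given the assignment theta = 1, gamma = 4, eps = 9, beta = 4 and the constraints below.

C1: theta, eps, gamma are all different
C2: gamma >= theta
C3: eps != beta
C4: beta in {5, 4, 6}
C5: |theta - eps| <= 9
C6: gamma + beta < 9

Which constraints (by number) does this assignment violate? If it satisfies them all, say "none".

C1: values 1, 9, 4 are pairwise distinct  OK
C2: gamma = 4, theta = 1; 4 ≥ 1  OK
C3: eps = 9, beta = 4; distinct  OK
C4: beta = 4 is in {5, 4, 6}  OK
C5: |1 - 9| = 8; 8 ≤ 9  OK
C6: gamma + beta = 4 + 4 = 8; 8 < 9  OK

The assignment satisfies every constraint.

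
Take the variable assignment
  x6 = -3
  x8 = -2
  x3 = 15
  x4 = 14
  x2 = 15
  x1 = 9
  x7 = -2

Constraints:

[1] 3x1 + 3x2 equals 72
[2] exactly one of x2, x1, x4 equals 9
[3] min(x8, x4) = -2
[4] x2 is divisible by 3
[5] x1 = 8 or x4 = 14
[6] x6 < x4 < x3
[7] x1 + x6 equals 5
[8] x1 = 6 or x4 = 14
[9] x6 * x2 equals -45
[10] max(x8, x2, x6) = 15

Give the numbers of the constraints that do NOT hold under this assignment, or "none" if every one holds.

[1] 3x1 + 3x2 = 3(9) + 3(15) = 72 — holds.
[2] x2=15, x1=9, x4=14; 1 of them equals 9 — holds.
[3] min(-2, 14) = -2 — holds.
[4] 15 / 3 = 5, so 3 divides 15 — holds.
[5] x1 = 9 ≠ 8, but x4 = 14 = 14 (second disjunct) — holds.
[6] values -3 < 14 < 15 — holds.
[7] x1 + x6 = 9 + (-3) = 6, not 5 — does not hold.
[8] x1 = 9 ≠ 6, but x4 = 14 = 14 (second disjunct) — holds.
[9] x6 * x2 = -3 * 15 = -45 — holds.
[10] max(-2, 15, -3) = 15 — holds.

Violated: 7.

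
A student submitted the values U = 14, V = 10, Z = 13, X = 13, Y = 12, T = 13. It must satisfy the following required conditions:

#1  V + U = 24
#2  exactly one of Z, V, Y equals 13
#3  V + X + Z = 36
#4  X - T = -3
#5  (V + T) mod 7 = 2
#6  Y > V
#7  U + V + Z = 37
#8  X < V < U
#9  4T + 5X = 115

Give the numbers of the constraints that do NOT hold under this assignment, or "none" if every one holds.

The assignment fails constraints 4, 8, 9.

#1 V + U = 10 + 14 = 24  holds
#2 Z=13, V=10, Y=12; 1 of them equals 13  holds
#3 V + X + Z = 10 + 13 + 13 = 36  holds
#4 X - T = 13 - 13 = 0, not -3  fails
#5 V + T = 23; 23 mod 7 = 2  holds
#6 Y = 12, V = 10; 12 > 10  holds
#7 U + V + Z = 14 + 10 + 13 = 37  holds
#8 values 13, 10, 14; X = 13 is not < V = 10  fails
#9 4T + 5X = 4(13) + 5(13) = 117, not 115  fails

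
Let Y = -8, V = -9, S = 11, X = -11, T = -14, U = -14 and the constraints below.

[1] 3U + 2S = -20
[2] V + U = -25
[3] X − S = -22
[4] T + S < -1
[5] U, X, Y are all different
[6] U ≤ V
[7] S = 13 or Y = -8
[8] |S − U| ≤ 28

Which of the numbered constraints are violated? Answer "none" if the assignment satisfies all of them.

Constraint 2 does not hold.

[1] 3U + 2S = 3(-14) + 2(11) = -20  yes
[2] V + U = -9 + (-14) = -23, not -25  no
[3] X − S = -11 − 11 = -22  yes
[4] T + S = -14 + 11 = -3; -3 < -1  yes
[5] values -14, -11, -8 are pairwise distinct  yes
[6] U = -14, V = -9; -14 ≤ -9  yes
[7] S = 11 ≠ 13, but Y = -8 = -8 (second disjunct)  yes
[8] |11 − (-14)| = 25; 25 ≤ 28  yes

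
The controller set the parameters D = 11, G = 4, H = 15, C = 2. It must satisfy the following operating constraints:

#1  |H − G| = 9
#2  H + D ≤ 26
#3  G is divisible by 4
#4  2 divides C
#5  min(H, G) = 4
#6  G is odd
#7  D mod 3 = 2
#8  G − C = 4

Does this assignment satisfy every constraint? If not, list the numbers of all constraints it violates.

The assignment fails constraints 1, 6, 8.

#1 |15 − 4| = 11, not 9 — fails.
#2 H + D = 15 + 11 = 26; 26 ≤ 26 — holds.
#3 4 / 4 = 1, so 4 divides 4 — holds.
#4 2 / 2 = 1, so 2 divides 2 — holds.
#5 min(15, 4) = 4 — holds.
#6 G = 4 is even — fails.
#7 11 mod 3 = 2 — holds.
#8 G − C = 4 − 2 = 2, not 4 — fails.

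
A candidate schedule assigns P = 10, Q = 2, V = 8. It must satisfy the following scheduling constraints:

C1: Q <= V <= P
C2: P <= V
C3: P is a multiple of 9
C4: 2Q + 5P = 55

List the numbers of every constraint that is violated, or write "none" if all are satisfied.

Constraints 2, 3, and 4 do not hold.

C1: values 2 <= 8 <= 10 — holds.
C2: P = 10, V = 8; 10 > 8 (want ≤) — does not hold.
C3: 10 = 9*1 + 1, so 9 does not divide 10 — does not hold.
C4: 2Q + 5P = 2(2) + 5(10) = 54, not 55 — does not hold.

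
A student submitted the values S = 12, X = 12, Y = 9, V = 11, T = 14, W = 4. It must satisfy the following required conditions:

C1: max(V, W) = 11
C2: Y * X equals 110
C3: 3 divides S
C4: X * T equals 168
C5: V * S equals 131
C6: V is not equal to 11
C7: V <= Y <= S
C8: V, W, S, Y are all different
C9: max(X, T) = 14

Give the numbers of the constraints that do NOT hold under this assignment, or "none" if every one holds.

Constraints 2, 5, 6, 7 are violated.

C1: max(11, 4) = 11 — holds.
C2: Y * X = 9 * 12 = 108, not 110 — does not hold.
C3: 12 / 3 = 4, so 3 divides 12 — holds.
C4: X * T = 12 * 14 = 168 — holds.
C5: V * S = 11 * 12 = 132, not 131 — does not hold.
C6: V = 11, but 11 is required to differ — does not hold.
C7: values 11, 9, 12; V = 11 is not <= Y = 9 — does not hold.
C8: values 11, 4, 12, 9 are pairwise distinct — holds.
C9: max(12, 14) = 14 — holds.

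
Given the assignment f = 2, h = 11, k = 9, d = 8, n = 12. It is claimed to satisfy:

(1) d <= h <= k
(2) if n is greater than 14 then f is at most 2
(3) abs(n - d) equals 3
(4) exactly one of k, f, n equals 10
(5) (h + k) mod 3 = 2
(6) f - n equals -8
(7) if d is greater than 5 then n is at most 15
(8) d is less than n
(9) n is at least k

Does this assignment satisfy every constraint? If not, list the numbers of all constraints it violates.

(1) values 8, 11, 9; h = 11 is not <= k = 9  ✗
(2) n = 12, not > 14; antecedent false, conditional vacuously true  ✓
(3) abs(12 - 8) = 4, not 3  ✗
(4) k=9, f=2, n=12; 0 of them equal 10, not exactly one  ✗
(5) h + k = 20; 20 mod 3 = 2  ✓
(6) f - n = 2 - 12 = -10, not -8  ✗
(7) d = 8 > 5, so we need n ≤ 15; n = 12 ≤ 15  ✓
(8) d = 8, n = 12; 8 < 12  ✓
(9) n = 12, k = 9; 12 ≥ 9  ✓

Constraints 1, 3, 4, and 6 are violated.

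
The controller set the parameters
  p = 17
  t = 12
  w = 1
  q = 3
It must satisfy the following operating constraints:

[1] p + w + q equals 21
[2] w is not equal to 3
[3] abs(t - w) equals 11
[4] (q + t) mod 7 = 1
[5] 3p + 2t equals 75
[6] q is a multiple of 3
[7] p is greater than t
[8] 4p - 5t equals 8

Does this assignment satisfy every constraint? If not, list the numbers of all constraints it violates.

[1] p + w + q = 17 + 1 + 3 = 21 — satisfied.
[2] w = 1, and 1 ≠ 3 — satisfied.
[3] abs(12 - 1) = 11 — satisfied.
[4] q + t = 15; 15 mod 7 = 1 — satisfied.
[5] 3p + 2t = 3(17) + 2(12) = 75 — satisfied.
[6] 3 / 3 = 1, so 3 divides 3 — satisfied.
[7] p = 17, t = 12; 17 > 12 — satisfied.
[8] 4p - 5t = 4(17) - 5(12) = 8 — satisfied.

None — every constraint holds.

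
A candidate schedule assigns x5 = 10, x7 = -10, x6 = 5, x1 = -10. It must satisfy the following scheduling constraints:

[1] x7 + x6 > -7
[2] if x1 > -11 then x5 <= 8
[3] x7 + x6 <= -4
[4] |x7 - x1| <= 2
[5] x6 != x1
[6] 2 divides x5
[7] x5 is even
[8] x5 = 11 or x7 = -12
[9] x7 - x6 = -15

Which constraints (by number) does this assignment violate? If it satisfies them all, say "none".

No — constraints 2 and 8 are not satisfied.

[1] x7 + x6 = -10 + 5 = -5; -5 > -7  ✓
[2] x1 = -10 > -11, so we need x5 ≤ 8; but x5 = 10 > 8  ✗
[3] x7 + x6 = -10 + 5 = -5; -5 ≤ -4  ✓
[4] |-10 - (-10)| = 0; 0 ≤ 2  ✓
[5] x6 = 5, x1 = -10; distinct  ✓
[6] 10 / 2 = 5, so 2 divides 10  ✓
[7] x5 = 10 is even  ✓
[8] x5 = 10 ≠ 11 and x7 = -10 ≠ -12; both disjuncts false  ✗
[9] x7 - x6 = -10 - 5 = -15  ✓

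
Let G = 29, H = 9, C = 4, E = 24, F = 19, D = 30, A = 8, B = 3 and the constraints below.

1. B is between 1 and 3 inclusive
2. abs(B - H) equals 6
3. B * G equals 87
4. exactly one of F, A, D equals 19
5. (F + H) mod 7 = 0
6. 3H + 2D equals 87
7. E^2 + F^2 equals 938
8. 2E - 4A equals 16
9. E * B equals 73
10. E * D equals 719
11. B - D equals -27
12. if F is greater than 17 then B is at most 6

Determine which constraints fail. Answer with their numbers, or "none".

1. B = 3 lies in [1, 3]  OK
2. abs(3 - 9) = 6  OK
3. B * G = 3 * 29 = 87  OK
4. F=19, A=8, D=30; 1 of them equals 19  OK
5. F + H = 28; 28 mod 7 = 0  OK
6. 3H + 2D = 3(9) + 2(30) = 87  OK
7. E^2 + F^2 = 24^2 + 19^2 = 576 + 361 = 937, not 938  FAIL
8. 2E - 4A = 2(24) - 4(8) = 16  OK
9. E * B = 24 * 3 = 72, not 73  FAIL
10. E * D = 24 * 30 = 720, not 719  FAIL
11. B - D = 3 - 30 = -27  OK
12. F = 19 > 17, so we need B ≤ 6; B = 3 ≤ 6  OK

Constraints 7, 9, and 10 do not hold.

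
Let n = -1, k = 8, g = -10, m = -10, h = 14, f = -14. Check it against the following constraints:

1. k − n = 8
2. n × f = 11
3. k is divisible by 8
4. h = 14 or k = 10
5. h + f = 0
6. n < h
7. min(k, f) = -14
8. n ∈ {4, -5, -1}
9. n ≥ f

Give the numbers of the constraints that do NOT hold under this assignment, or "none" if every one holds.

1. k − n = 8 − (-1) = 9, not 8 — violated.
2. n × f = -1 × (-14) = 14, not 11 — violated.
3. 8 / 8 = 1, so 8 divides 8 — OK.
4. h = 14 = 14 (first disjunct) — OK.
5. h + f = 14 + (-14) = 0 — OK.
6. n = -1, h = 14; -1 < 14 — OK.
7. min(8, -14) = -14 — OK.
8. n = -1 is in {4, -5, -1} — OK.
9. n = -1, f = -14; -1 ≥ -14 — OK.

Violated: 1 and 2.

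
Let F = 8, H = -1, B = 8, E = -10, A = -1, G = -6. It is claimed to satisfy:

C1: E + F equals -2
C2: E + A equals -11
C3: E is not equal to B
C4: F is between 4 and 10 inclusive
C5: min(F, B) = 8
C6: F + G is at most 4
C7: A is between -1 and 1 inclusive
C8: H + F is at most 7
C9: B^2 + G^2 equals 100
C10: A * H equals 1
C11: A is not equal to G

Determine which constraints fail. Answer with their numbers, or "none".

C1: E + F = -10 + 8 = -2 — holds.
C2: E + A = -10 + (-1) = -11 — holds.
C3: E = -10, B = 8; distinct — holds.
C4: F = 8 lies in [4, 10] — holds.
C5: min(8, 8) = 8 — holds.
C6: F + G = 8 + (-6) = 2; 2 ≤ 4 — holds.
C7: A = -1 lies in [-1, 1] — holds.
C8: H + F = -1 + 8 = 7; 7 ≤ 7 — holds.
C9: B^2 + G^2 = 8^2 + (-6)^2 = 64 + 36 = 100 — holds.
C10: A * H = -1 * (-1) = 1 — holds.
C11: A = -1, G = -6; distinct — holds.

No violations.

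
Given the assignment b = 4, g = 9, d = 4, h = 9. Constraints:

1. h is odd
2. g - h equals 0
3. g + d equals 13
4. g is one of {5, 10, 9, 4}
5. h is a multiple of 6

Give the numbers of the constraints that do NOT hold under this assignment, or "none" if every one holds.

1. h = 9 is odd — holds.
2. g - h = 9 - 9 = 0 — holds.
3. g + d = 9 + 4 = 13 — holds.
4. g = 9 is in {5, 10, 9, 4} — holds.
5. 9 = 6*1 + 3, so 6 does not divide 9 — does not hold.

No — constraint 5 is not satisfied.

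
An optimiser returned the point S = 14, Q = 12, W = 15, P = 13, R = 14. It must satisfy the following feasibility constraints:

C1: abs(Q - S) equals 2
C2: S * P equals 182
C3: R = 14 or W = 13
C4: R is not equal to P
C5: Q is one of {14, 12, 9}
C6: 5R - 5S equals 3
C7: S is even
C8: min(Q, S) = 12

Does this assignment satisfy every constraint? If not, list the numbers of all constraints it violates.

C1: abs(12 - 14) = 2 — holds.
C2: S * P = 14 * 13 = 182 — holds.
C3: R = 14 = 14 (first disjunct) — holds.
C4: R = 14, P = 13; distinct — holds.
C5: Q = 12 is in {14, 12, 9} — holds.
C6: 5R - 5S = 5(14) - 5(14) = 0, not 3 — fails.
C7: S = 14 is even — holds.
C8: min(12, 14) = 12 — holds.

The assignment fails constraint 6.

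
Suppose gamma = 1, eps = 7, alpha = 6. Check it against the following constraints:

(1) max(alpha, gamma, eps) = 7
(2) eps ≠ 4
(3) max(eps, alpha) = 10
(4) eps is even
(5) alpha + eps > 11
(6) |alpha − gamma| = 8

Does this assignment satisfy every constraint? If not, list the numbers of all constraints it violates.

The assignment fails constraints 3, 4, and 6.

(1) max(6, 1, 7) = 7  holds
(2) eps = 7, and 7 ≠ 4  holds
(3) max(7, 6) = 7, not 10  fails
(4) eps = 7 is odd  fails
(5) alpha + eps = 6 + 7 = 13; 13 > 11  holds
(6) |6 − 1| = 5, not 8  fails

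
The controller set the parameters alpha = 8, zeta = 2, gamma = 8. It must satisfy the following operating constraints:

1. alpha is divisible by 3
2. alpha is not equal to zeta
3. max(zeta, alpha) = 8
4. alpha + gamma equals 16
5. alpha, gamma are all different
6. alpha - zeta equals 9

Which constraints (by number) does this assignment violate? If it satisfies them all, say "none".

The assignment fails constraints 1, 5, and 6.

1. 8 = 3*2 + 2, so 3 does not divide 8 — fails.
2. alpha = 8, zeta = 2; distinct — holds.
3. max(2, 8) = 8 — holds.
4. alpha + gamma = 8 + 8 = 16 — holds.
5. alpha = gamma = 8, not all different — fails.
6. alpha - zeta = 8 - 2 = 6, not 9 — fails.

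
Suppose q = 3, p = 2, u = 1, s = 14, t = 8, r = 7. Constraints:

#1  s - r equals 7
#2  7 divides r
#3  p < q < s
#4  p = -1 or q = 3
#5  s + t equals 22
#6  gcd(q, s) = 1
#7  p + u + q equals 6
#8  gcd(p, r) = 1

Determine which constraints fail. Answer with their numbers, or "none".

#1 s - r = 14 - 7 = 7  holds
#2 7 / 7 = 1, so 7 divides 7  holds
#3 values 2 < 3 < 14  holds
#4 p = 2 ≠ -1, but q = 3 = 3 (second disjunct)  holds
#5 s + t = 14 + 8 = 22  holds
#6 gcd(3, 14) = 1  holds
#7 p + u + q = 2 + 1 + 3 = 6  holds
#8 gcd(2, 7) = 1  holds

None — every constraint holds.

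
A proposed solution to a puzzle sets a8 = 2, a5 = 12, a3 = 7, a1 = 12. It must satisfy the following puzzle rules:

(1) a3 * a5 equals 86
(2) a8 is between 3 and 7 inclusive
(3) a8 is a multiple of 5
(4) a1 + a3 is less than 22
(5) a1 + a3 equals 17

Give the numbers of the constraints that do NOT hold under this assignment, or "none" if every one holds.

(1) a3 * a5 = 7 * 12 = 84, not 86 — fails.
(2) a8 = 2 is outside [3, 7] — fails.
(3) 2 = 5*0 + 2, so 5 does not divide 2 — fails.
(4) a1 + a3 = 12 + 7 = 19; 19 < 22 — holds.
(5) a1 + a3 = 12 + 7 = 19, not 17 — fails.

Constraints 1, 2, 3, 5 do not hold.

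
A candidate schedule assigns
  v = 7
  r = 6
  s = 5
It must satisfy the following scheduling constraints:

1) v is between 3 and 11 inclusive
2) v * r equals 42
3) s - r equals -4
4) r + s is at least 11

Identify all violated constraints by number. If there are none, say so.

Violated: 3.

1) v = 7 lies in [3, 11]  ✓
2) v * r = 7 * 6 = 42  ✓
3) s - r = 5 - 6 = -1, not -4  ✗
4) r + s = 6 + 5 = 11; 11 ≥ 11  ✓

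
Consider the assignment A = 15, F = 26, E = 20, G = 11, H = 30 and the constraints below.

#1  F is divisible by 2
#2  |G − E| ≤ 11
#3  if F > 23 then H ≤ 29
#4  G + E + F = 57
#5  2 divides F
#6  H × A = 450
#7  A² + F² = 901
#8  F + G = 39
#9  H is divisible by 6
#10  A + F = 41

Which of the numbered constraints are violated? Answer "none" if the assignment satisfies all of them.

#1 26 / 2 = 13, so 2 divides 26 — satisfied.
#2 |11 − 20| = 9; 9 ≤ 11 — satisfied.
#3 F = 26 > 23, so we need H ≤ 29; but H = 30 > 29 — violated.
#4 G + E + F = 11 + 20 + 26 = 57 — satisfied.
#5 26 / 2 = 13, so 2 divides 26 — satisfied.
#6 H × A = 30 × 15 = 450 — satisfied.
#7 A² + F² = 15² + 26² = 225 + 676 = 901 — satisfied.
#8 F + G = 26 + 11 = 37, not 39 — violated.
#9 30 / 6 = 5, so 6 divides 30 — satisfied.
#10 A + F = 15 + 26 = 41 — satisfied.

Constraints 3, 8 do not hold.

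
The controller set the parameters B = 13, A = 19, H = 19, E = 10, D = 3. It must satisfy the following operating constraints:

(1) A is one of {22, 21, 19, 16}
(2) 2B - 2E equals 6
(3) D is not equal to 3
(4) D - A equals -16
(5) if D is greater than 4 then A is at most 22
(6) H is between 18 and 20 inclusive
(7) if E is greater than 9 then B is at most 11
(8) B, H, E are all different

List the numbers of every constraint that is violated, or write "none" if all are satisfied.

(1) A = 19 is in {22, 21, 19, 16} — holds.
(2) 2B - 2E = 2(13) - 2(10) = 6 — holds.
(3) D = 3, but 3 is required to differ — fails.
(4) D - A = 3 - 19 = -16 — holds.
(5) D = 3, not > 4; antecedent false, conditional vacuously true — holds.
(6) H = 19 lies in [18, 20] — holds.
(7) E = 10 > 9, so we need B ≤ 11; but B = 13 > 11 — fails.
(8) values 13, 19, 10 are pairwise distinct — holds.

No — constraints 3 and 7 are not satisfied.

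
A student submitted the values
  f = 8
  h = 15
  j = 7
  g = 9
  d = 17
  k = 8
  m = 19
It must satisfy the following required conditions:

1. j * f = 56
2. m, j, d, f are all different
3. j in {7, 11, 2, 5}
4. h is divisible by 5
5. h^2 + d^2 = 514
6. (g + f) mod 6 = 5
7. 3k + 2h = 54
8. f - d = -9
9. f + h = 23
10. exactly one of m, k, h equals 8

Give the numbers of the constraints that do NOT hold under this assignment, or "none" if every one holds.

None — every constraint holds.

1. j * f = 7 * 8 = 56 — OK.
2. values 19, 7, 17, 8 are pairwise distinct — OK.
3. j = 7 is in {7, 11, 2, 5} — OK.
4. 15 / 5 = 3, so 5 divides 15 — OK.
5. h^2 + d^2 = 15^2 + 17^2 = 225 + 289 = 514 — OK.
6. g + f = 17; 17 mod 6 = 5 — OK.
7. 3k + 2h = 3(8) + 2(15) = 54 — OK.
8. f - d = 8 - 17 = -9 — OK.
9. f + h = 8 + 15 = 23 — OK.
10. m=19, k=8, h=15; 1 of them equals 8 — OK.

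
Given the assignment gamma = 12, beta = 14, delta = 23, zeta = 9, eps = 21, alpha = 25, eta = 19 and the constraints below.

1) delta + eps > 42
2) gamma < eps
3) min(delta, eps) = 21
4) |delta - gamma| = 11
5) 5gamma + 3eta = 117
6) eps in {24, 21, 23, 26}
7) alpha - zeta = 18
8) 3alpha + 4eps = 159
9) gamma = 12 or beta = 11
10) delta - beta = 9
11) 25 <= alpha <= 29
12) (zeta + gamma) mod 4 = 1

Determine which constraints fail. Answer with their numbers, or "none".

Constraint 7 does not hold.

1) delta + eps = 23 + 21 = 44; 44 > 42 — holds.
2) gamma = 12, eps = 21; 12 < 21 — holds.
3) min(23, 21) = 21 — holds.
4) |23 - 12| = 11 — holds.
5) 5gamma + 3eta = 5(12) + 3(19) = 117 — holds.
6) eps = 21 is in {24, 21, 23, 26} — holds.
7) alpha - zeta = 25 - 9 = 16, not 18 — does not hold.
8) 3alpha + 4eps = 3(25) + 4(21) = 159 — holds.
9) gamma = 12 = 12 (first disjunct) — holds.
10) delta - beta = 23 - 14 = 9 — holds.
11) alpha = 25 lies in [25, 29] — holds.
12) zeta + gamma = 21; 21 mod 4 = 1 — holds.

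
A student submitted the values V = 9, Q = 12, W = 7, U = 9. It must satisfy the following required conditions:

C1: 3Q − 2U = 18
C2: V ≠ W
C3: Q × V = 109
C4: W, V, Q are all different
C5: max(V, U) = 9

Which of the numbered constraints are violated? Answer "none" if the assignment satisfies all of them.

C1: 3Q − 2U = 3(12) − 2(9) = 18  ✔
C2: V = 9, W = 7; distinct  ✔
C3: Q × V = 12 × 9 = 108, not 109  ✘
C4: values 7, 9, 12 are pairwise distinct  ✔
C5: max(9, 9) = 9  ✔

Constraint 3 is violated.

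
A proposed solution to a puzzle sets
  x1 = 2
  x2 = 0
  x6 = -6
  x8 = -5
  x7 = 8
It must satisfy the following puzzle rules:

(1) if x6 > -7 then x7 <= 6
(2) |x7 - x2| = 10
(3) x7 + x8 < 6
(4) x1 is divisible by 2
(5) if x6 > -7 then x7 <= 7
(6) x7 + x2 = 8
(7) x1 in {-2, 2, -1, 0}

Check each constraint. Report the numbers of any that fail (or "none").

No — constraints 1, 2, and 5 are not satisfied.

(1) x6 = -6 > -7, so we need x7 ≤ 6; but x7 = 8 > 6  false
(2) |8 - 0| = 8, not 10  false
(3) x7 + x8 = 8 + (-5) = 3; 3 < 6  true
(4) 2 / 2 = 1, so 2 divides 2  true
(5) x6 = -6 > -7, so we need x7 ≤ 7; but x7 = 8 > 7  false
(6) x7 + x2 = 8 + 0 = 8  true
(7) x1 = 2 is in {-2, 2, -1, 0}  true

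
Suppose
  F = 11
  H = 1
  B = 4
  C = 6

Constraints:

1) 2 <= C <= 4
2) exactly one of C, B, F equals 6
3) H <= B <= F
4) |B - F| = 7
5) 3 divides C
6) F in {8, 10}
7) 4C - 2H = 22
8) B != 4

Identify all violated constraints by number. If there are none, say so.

Violated: 1, 6, and 8.

1) C = 6 is outside [2, 4]  FAIL
2) C=6, B=4, F=11; 1 of them equals 6  OK
3) values 1 <= 4 <= 11  OK
4) |4 - 11| = 7  OK
5) 6 / 3 = 2, so 3 divides 6  OK
6) F = 11 is not in {8, 10}  FAIL
7) 4C - 2H = 4(6) - 2(1) = 22  OK
8) B = 4, but 4 is required to differ  FAIL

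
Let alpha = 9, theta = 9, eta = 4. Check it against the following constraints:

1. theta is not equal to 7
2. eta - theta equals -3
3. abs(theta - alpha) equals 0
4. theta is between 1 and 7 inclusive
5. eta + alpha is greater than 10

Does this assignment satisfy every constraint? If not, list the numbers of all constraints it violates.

1. theta = 9, and 9 ≠ 7 — holds.
2. eta - theta = 4 - 9 = -5, not -3 — fails.
3. abs(9 - 9) = 0 — holds.
4. theta = 9 is outside [1, 7] — fails.
5. eta + alpha = 4 + 9 = 13; 13 > 10 — holds.

Constraints 2, 4 are violated.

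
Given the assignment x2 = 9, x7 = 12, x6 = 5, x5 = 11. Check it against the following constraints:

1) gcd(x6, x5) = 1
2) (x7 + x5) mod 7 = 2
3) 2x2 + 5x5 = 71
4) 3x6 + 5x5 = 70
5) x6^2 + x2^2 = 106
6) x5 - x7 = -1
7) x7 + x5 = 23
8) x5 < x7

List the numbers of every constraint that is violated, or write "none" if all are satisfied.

Constraint 3 is violated.

1) gcd(5, 11) = 1  ✔
2) x7 + x5 = 23; 23 mod 7 = 2  ✔
3) 2x2 + 5x5 = 2(9) + 5(11) = 73, not 71  ✘
4) 3x6 + 5x5 = 3(5) + 5(11) = 70  ✔
5) x6^2 + x2^2 = 5^2 + 9^2 = 25 + 81 = 106  ✔
6) x5 - x7 = 11 - 12 = -1  ✔
7) x7 + x5 = 12 + 11 = 23  ✔
8) x5 = 11, x7 = 12; 11 < 12  ✔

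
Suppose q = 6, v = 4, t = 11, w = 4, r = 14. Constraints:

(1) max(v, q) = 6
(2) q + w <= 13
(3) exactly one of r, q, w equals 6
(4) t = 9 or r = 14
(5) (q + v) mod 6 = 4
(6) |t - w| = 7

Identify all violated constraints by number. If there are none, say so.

Yes — all constraints hold.

(1) max(4, 6) = 6 — satisfied.
(2) q + w = 6 + 4 = 10; 10 ≤ 13 — satisfied.
(3) r=14, q=6, w=4; 1 of them equals 6 — satisfied.
(4) t = 11 ≠ 9, but r = 14 = 14 (second disjunct) — satisfied.
(5) q + v = 10; 10 mod 6 = 4 — satisfied.
(6) |11 - 4| = 7 — satisfied.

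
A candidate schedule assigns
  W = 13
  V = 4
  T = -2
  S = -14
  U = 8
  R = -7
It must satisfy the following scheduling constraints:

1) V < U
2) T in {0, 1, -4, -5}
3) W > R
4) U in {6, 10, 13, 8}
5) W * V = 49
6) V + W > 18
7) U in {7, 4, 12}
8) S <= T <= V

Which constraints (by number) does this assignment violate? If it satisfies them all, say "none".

1) V = 4, U = 8; 4 < 8 — holds.
2) T = -2 is not in {0, 1, -4, -5} — fails.
3) W = 13, R = -7; 13 > -7 — holds.
4) U = 8 is in {6, 10, 13, 8} — holds.
5) W * V = 13 * 4 = 52, not 49 — fails.
6) V + W = 4 + 13 = 17; 17 ≤ 18, bound 18 not met — fails.
7) U = 8 is not in {7, 4, 12} — fails.
8) values -14 <= -2 <= 4 — holds.

No — constraints 2, 5, 6, and 7 are not satisfied.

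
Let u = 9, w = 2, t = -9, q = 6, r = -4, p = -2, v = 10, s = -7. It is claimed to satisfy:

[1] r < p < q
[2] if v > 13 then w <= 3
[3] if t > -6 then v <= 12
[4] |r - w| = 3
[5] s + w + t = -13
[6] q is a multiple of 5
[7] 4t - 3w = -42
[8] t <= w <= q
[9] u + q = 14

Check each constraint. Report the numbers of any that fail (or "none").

Constraints 4, 5, 6, 9 do not hold.

[1] values -4 < -2 < 6  ✓
[2] v = 10, not > 13; antecedent false, conditional vacuously true  ✓
[3] t = -9, not > -6; antecedent false, conditional vacuously true  ✓
[4] |-4 - 2| = 6, not 3  ✗
[5] s + w + t = -7 + 2 + (-9) = -14, not -13  ✗
[6] 6 = 5*1 + 1, so 5 does not divide 6  ✗
[7] 4t - 3w = 4(-9) - 3(2) = -42  ✓
[8] values -9 <= 2 <= 6  ✓
[9] u + q = 9 + 6 = 15, not 14  ✗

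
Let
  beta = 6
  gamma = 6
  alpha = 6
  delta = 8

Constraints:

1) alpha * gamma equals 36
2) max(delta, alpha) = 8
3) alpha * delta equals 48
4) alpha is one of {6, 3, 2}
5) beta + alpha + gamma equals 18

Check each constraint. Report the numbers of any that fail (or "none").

Yes — all constraints hold.

1) alpha * gamma = 6 * 6 = 36  true
2) max(8, 6) = 8  true
3) alpha * delta = 6 * 8 = 48  true
4) alpha = 6 is in {6, 3, 2}  true
5) beta + alpha + gamma = 6 + 6 + 6 = 18  true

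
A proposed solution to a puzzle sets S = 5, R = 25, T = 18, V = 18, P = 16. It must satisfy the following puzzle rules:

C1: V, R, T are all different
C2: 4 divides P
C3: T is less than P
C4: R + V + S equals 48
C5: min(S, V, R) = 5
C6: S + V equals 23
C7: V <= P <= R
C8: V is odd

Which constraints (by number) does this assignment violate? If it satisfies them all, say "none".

C1: V = T = 18, not all different — violated.
C2: 16 / 4 = 4, so 4 divides 16 — OK.
C3: T = 18, P = 16; 18 ≥ 16 (want <) — violated.
C4: R + V + S = 25 + 18 + 5 = 48 — OK.
C5: min(5, 18, 25) = 5 — OK.
C6: S + V = 5 + 18 = 23 — OK.
C7: values 18, 16, 25; V = 18 is not <= P = 16 — violated.
C8: V = 18 is even — violated.

No — constraints 1, 3, 7, and 8 are not satisfied.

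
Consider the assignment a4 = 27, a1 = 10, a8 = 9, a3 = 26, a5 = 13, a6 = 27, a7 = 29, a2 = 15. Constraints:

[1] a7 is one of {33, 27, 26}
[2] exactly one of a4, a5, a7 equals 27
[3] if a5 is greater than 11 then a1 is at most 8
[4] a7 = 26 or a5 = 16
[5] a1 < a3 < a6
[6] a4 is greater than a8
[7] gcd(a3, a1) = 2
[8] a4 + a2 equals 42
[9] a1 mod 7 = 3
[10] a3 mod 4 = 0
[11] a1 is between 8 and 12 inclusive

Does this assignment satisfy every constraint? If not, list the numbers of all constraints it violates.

[1] a7 = 29 is not in {33, 27, 26} — violated.
[2] a4=27, a5=13, a7=29; 1 of them equals 27 — satisfied.
[3] a5 = 13 > 11, so we need a1 ≤ 8; but a1 = 10 > 8 — violated.
[4] a7 = 29 ≠ 26 and a5 = 13 ≠ 16; both disjuncts false — violated.
[5] values 10 < 26 < 27 — satisfied.
[6] a4 = 27, a8 = 9; 27 > 9 — satisfied.
[7] gcd(26, 10) = 2 — satisfied.
[8] a4 + a2 = 27 + 15 = 42 — satisfied.
[9] 10 mod 7 = 3 — satisfied.
[10] 26 mod 4 = 2, not 0 — violated.
[11] a1 = 10 lies in [8, 12] — satisfied.

No — constraints 1, 3, 4, and 10 are not satisfied.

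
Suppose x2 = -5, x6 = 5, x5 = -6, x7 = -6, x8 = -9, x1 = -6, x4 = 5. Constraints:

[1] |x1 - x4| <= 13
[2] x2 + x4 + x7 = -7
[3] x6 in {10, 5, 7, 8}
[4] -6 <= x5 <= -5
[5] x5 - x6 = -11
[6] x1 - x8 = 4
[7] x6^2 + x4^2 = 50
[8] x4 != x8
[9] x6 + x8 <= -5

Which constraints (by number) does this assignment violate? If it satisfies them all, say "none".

No — constraints 2, 6, 9 are not satisfied.

[1] |-6 - 5| = 11; 11 ≤ 13 — satisfied.
[2] x2 + x4 + x7 = -5 + 5 + (-6) = -6, not -7 — violated.
[3] x6 = 5 is in {10, 5, 7, 8} — satisfied.
[4] x5 = -6 lies in [-6, -5] — satisfied.
[5] x5 - x6 = -6 - 5 = -11 — satisfied.
[6] x1 - x8 = -6 - (-9) = 3, not 4 — violated.
[7] x6^2 + x4^2 = 5^2 + 5^2 = 25 + 25 = 50 — satisfied.
[8] x4 = 5, x8 = -9; distinct — satisfied.
[9] x6 + x8 = 5 + (-9) = -4; -4 > -5, bound -5 not met — violated.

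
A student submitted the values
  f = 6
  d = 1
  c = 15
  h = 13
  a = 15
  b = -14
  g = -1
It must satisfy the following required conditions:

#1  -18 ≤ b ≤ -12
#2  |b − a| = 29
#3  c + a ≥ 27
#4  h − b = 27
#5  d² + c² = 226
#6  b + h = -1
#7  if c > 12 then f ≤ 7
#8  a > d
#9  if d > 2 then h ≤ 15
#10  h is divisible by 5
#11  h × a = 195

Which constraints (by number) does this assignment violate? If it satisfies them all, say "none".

#1 b = -14 lies in [-18, -12]  ✔
#2 |-14 − 15| = 29  ✔
#3 c + a = 15 + 15 = 30; 30 ≥ 27  ✔
#4 h − b = 13 − (-14) = 27  ✔
#5 d² + c² = 1² + 15² = 1 + 225 = 226  ✔
#6 b + h = -14 + 13 = -1  ✔
#7 c = 15 > 12, so we need f ≤ 7; f = 6 ≤ 7  ✔
#8 a = 15, d = 1; 15 > 1  ✔
#9 d = 1, not > 2; antecedent false, conditional vacuously true  ✔
#10 13 = 5×2 + 3, so 5 does not divide 13  ✘
#11 h × a = 13 × 15 = 195  ✔

No — constraint 10 is not satisfied.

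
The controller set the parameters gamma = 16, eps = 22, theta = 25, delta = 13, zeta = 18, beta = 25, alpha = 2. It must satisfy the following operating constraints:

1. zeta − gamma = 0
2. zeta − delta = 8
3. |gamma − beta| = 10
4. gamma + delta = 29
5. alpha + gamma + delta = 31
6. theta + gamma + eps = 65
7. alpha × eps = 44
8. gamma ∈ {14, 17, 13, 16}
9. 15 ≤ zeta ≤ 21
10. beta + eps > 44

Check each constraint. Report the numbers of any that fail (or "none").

Constraints 1, 2, 3, and 6 do not hold.

1. zeta − gamma = 18 − 16 = 2, not 0 — violated.
2. zeta − delta = 18 − 13 = 5, not 8 — violated.
3. |16 − 25| = 9, not 10 — violated.
4. gamma + delta = 16 + 13 = 29 — OK.
5. alpha + gamma + delta = 2 + 16 + 13 = 31 — OK.
6. theta + gamma + eps = 25 + 16 + 22 = 63, not 65 — violated.
7. alpha × eps = 2 × 22 = 44 — OK.
8. gamma = 16 is in {14, 17, 13, 16} — OK.
9. zeta = 18 lies in [15, 21] — OK.
10. beta + eps = 25 + 22 = 47; 47 > 44 — OK.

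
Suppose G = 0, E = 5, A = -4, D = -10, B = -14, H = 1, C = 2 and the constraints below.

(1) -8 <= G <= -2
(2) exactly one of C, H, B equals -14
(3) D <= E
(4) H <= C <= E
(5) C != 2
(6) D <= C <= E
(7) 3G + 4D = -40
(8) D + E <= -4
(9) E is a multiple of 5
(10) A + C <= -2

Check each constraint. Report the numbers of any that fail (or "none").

Violated: 1 and 5.

(1) G = 0 is outside [-8, -2] — fails.
(2) C=2, H=1, B=-14; 1 of them equals -14 — holds.
(3) D = -10, E = 5; -10 ≤ 5 — holds.
(4) values 1 <= 2 <= 5 — holds.
(5) C = 2, but 2 is required to differ — fails.
(6) values -10 <= 2 <= 5 — holds.
(7) 3G + 4D = 3(0) + 4(-10) = -40 — holds.
(8) D + E = -10 + 5 = -5; -5 ≤ -4 — holds.
(9) 5 / 5 = 1, so 5 divides 5 — holds.
(10) A + C = -4 + 2 = -2; -2 ≤ -2 — holds.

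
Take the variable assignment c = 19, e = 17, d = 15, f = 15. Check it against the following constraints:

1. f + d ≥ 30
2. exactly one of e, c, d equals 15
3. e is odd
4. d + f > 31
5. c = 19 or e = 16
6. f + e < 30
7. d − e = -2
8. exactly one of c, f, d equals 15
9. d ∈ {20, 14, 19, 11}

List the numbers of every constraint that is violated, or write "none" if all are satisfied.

Constraints 4, 6, 8, and 9 are violated.

1. f + d = 15 + 15 = 30; 30 ≥ 30  yes
2. e=17, c=19, d=15; 1 of them equals 15  yes
3. e = 17 is odd  yes
4. d + f = 15 + 15 = 30; 30 ≤ 31, bound 31 not met  no
5. c = 19 = 19 (first disjunct)  yes
6. f + e = 15 + 17 = 32; 32 ≥ 30, bound 30 not met  no
7. d − e = 15 − 17 = -2  yes
8. c=19, f=15, d=15; 2 of them equal 15, not exactly one  no
9. d = 15 is not in {20, 14, 19, 11}  no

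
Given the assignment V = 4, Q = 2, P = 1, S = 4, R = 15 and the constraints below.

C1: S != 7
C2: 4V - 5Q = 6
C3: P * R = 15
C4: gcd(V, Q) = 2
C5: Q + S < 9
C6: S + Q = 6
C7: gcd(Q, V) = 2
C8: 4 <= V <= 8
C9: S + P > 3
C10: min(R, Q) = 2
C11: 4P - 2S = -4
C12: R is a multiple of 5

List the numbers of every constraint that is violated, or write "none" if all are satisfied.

No violations.

C1: S = 4, and 4 ≠ 7 — holds.
C2: 4V - 5Q = 4(4) - 5(2) = 6 — holds.
C3: P * R = 1 * 15 = 15 — holds.
C4: gcd(4, 2) = 2 — holds.
C5: Q + S = 2 + 4 = 6; 6 < 9 — holds.
C6: S + Q = 4 + 2 = 6 — holds.
C7: gcd(2, 4) = 2 — holds.
C8: V = 4 lies in [4, 8] — holds.
C9: S + P = 4 + 1 = 5; 5 > 3 — holds.
C10: min(15, 2) = 2 — holds.
C11: 4P - 2S = 4(1) - 2(4) = -4 — holds.
C12: 15 / 5 = 3, so 5 divides 15 — holds.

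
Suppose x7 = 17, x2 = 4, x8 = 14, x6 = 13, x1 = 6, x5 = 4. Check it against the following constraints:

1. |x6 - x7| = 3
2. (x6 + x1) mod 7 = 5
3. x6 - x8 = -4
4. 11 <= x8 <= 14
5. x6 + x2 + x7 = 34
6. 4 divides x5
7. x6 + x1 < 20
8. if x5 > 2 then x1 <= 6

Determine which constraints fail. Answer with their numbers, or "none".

Violated: 1 and 3.

1. |13 - 17| = 4, not 3 — violated.
2. x6 + x1 = 19; 19 mod 7 = 5 — satisfied.
3. x6 - x8 = 13 - 14 = -1, not -4 — violated.
4. x8 = 14 lies in [11, 14] — satisfied.
5. x6 + x2 + x7 = 13 + 4 + 17 = 34 — satisfied.
6. 4 / 4 = 1, so 4 divides 4 — satisfied.
7. x6 + x1 = 13 + 6 = 19; 19 < 20 — satisfied.
8. x5 = 4 > 2, so we need x1 ≤ 6; x1 = 6 ≤ 6 — satisfied.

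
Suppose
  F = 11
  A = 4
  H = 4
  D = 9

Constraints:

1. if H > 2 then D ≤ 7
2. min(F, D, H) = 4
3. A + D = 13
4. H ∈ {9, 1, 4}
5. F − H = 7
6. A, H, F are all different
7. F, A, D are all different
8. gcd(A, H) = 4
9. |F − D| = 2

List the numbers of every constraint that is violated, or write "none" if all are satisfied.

Constraints 1 and 6 do not hold.

1. H = 4 > 2, so we need D ≤ 7; but D = 9 > 7 — does not hold.
2. min(11, 9, 4) = 4 — holds.
3. A + D = 4 + 9 = 13 — holds.
4. H = 4 is in {9, 1, 4} — holds.
5. F − H = 11 − 4 = 7 — holds.
6. A = H = 4, not all different — does not hold.
7. values 11, 4, 9 are pairwise distinct — holds.
8. gcd(4, 4) = 4 — holds.
9. |11 − 9| = 2 — holds.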